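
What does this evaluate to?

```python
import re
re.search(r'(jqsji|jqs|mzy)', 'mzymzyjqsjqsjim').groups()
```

('mzy',)

`re.search` tries every starting position until one works.
The match spans [0:3] → 'mzy'.
Captured: group 1 = 'mzy'.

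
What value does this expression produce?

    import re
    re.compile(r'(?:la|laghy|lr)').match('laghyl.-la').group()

'la'

Alternation isn't longest-match — the leftmost alternative that fits at this position is chosen.
`re.match` only tries the pattern at the start of the string.
The match spans [0:2] → 'la'.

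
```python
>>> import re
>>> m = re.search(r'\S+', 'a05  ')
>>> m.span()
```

(0, 3)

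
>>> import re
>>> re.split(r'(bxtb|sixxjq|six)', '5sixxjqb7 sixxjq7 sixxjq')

Alternation isn't longest-match — the leftmost alternative that fits at this position is chosen.
With a capturing group present, the delimiter's captured portion is kept in the result list.

['5', 'sixxjq', 'b7 ', 'sixxjq', '7 ', 'sixxjq', '']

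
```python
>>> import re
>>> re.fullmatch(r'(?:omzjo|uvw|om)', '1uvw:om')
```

None

`re.fullmatch` is like wrapping the pattern in `^…$` (in single-line mode).
Here there's no way to consume every character, so the call returns None.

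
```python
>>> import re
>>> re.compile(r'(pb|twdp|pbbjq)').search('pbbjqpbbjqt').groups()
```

('pb',)

The match spans [0:2] → 'pb'.
Captured: group 1 = 'pb'.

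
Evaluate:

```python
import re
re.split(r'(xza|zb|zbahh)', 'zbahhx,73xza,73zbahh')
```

Alternation isn't longest-match — the leftmost alternative that fits at this position is chosen.
Matches to split on: at [0:2] → 'zb'; at [9:12] → 'xza'; at [15:17] → 'zb'.
With a capturing group present, the delimiter's captured portion is kept in the result list.

['', 'zb', 'ahhx,73', 'xza', ',73', 'zb', 'ahh']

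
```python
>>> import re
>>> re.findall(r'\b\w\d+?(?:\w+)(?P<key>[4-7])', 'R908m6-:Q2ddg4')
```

One capturing group, so `findall` returns just the captured substring from each match — 2 in all.

['6', '4']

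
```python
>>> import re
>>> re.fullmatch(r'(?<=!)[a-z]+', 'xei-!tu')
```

Lookahead/lookbehind check context without consuming it, so the matched span excludes the asserted characters.
For `fullmatch`, every character of the input must be accounted for by the pattern.
Here the pattern can't cover the whole string, so the call returns None.

None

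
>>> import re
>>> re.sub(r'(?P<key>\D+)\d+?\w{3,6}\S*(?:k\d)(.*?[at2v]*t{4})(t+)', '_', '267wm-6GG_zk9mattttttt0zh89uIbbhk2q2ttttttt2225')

'267_2225'

Pattern: one or more of a non-digit (captured as 'key'); then one or more of a digit (lazy), then 3 to 6 of a word character, then zero or more of a non-whitespace character; then a literal 'k', then a digit (non-capturing group); then zero or more of any character (lazy), then zero or more of one of [at2v], then exactly 4 of the literal 't' (captured); then one or more of a literal 't' (captured).
Matches: at [3:43] → 'wm-6GG_zk9mattttttt0zh89uIbbhk2q2ttttttt'.
Each match is replaced by '_'.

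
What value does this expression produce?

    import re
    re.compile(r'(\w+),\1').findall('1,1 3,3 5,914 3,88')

After group 1 captures some text, `\1` only succeeds where that same text appears again.
`findall` collects group 1 from each match (2 total).

['1', '3']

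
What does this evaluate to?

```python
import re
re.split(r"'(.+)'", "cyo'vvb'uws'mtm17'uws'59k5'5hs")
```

['cyo', "vvb'uws'mtm17'uws'59k5", '5hs']

With a capturing group present, the delimiter's captured portion is kept in the result list.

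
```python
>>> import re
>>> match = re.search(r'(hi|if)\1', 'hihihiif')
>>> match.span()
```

(0, 4)

`\1` has to match the exact text group 1 already captured.
`re.search` tries every starting position until one works.
The match spans [0:4] → 'hihi'.
Captured: group 1 = 'hi'.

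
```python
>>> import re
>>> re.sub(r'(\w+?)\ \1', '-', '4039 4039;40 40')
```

'-;-'

`\1` is not a pattern — it's the concrete string captured by group 1, re-applied verbatim.
Matches: at [0:9] → '4039 4039'; at [10:15] → '40 40'.
`sub` substitutes '-' at each match site.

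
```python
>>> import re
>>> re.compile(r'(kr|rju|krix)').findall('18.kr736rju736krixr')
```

['kr', 'rju', 'kr']

Branches in `(...|...)` are attempted left-to-right; the first branch that allows the whole pattern to succeed is taken.
With a single group, `findall` returns only what that group captured — 3 items.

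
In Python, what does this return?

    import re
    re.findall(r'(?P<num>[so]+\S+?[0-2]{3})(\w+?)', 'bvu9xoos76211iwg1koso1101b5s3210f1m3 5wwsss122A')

[('oos76211', 'i'), ('oso1101', 'b'), ('s3210', 'f'), ('sss122', 'A')]

Pattern: one or more of one of [so], then one or more of a non-whitespace character (lazy), then exactly 3 of a character in [0-2] (captured as 'num'); then one or more of a word character (lazy) (captured).
With the lazy modifier that quantifier settles for the fewest repetitions that let the rest of the pattern succeed (the atoms after it are unaffected and can still be greedy).
Matches: at [5:14] match 'oos76211i', groups = ('oos76211', 'i'); at [18:26] match 'oso1101b', groups = ('oso1101', 'b'); at [27:33] match 's3210f', groups = ('s3210', 'f'); at [40:47] match 'sss122A', groups = ('sss122', 'A').
2 groups means each result is a tuple of 2 captured strings — 4 here.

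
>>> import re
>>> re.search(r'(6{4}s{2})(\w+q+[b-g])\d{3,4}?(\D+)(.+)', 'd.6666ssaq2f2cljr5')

None

This matches exactly 4 of the literal '6', then exactly 2 of a literal 's' (captured); then one or more of a word character, then one or more of the literal 'q', then a character in [b-g] (captured); then 3 to 4 of a digit (lazy); then one or more of a non-digit (captured); then one or more of any character (captured).
`re.search` tries every starting position until one works.
Here no position works, so the call returns None.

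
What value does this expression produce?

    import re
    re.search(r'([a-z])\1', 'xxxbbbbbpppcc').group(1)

'x'

The match spans [0:2] → 'xx'.
Captured: group 1 = 'x'.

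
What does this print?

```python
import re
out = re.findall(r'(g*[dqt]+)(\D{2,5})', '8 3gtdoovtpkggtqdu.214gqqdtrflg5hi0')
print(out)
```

[('gtd', 'oovtp'), ('ggtqd', 'u.'), ('gqqdt', 'rflg')]

This matches zero or more of the literal 'g', then one or more of one of [dqt] (captured); then 2 to 5 of a non-digit (captured).
Scanning left to right: at [3:11] match 'gtdoovtp', groups = ('gtd', 'oovtp'); at [12:19] match 'ggtqdu.', groups = ('ggtqd', 'u.'); at [22:31] match 'gqqdtrflg', groups = ('gqqdt', 'rflg').
2 groups means each result is a tuple of 2 captured strings — 3 here.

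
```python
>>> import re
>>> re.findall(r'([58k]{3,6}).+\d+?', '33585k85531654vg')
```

['585k85']

`findall` collects group 1 from the one match (1 total).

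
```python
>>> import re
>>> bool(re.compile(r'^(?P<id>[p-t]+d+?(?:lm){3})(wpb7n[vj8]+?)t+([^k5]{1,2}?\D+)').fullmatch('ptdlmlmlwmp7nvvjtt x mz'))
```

Pattern: anchored at the start of the string; then one or more of a character in [p-t], then one or more of the literal 'd' (lazy), then the literal 'lm' repeated 3 times (captured as 'id'); then the literal 'wp', then the literal 'b7n', then one or more of one of [vj8] (lazy) (captured); then one or more of a literal 't'; then 1 to 2 of any character except [k5] (lazy), then one or more of a non-digit (captured).
`fullmatch` succeeds only if the pattern covers the string from start to end.
Here there's no way to consume every character, so the call returns None, and `bool(None)` is False.

False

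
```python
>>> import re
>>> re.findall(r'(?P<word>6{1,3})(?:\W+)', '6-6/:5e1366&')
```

['6', '6', '66']

Pattern: 1 to 3 of a literal '6' (captured as 'word'); then one or more of a non-word character (non-capturing group).
Scanning left to right: at [0:2] match '6-', group 1 = '6'; at [2:5] match '6/:', group 1 = '6'; at [9:12] match '66&', group 1 = '66'.
One capturing group, so `findall` returns just the captured substring from each match — 3 in all.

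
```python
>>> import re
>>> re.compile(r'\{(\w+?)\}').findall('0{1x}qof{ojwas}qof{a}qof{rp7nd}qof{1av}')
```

Walking the string: at [1:5] match '{1x}', group 1 = '1x'; at [8:15] match '{ojwas}', group 1 = 'ojwas'; at [18:21] match '{a}', group 1 = 'a'; at [24:31] match '{rp7nd}', group 1 = 'rp7nd'; at [34:39] match '{1av}', group 1 = '1av'.
With a single group, `findall` returns only what that group captured — 5 items.

['1x', 'ojwas', 'a', 'rp7nd', '1av']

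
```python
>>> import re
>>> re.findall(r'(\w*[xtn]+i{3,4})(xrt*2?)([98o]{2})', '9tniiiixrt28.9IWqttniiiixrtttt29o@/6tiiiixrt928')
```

[('9IWqttniiii', 'xrtttt2', '9o')]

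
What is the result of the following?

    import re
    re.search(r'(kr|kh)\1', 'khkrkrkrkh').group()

`\1` is not a pattern — it's the concrete string captured by group 1, re-applied verbatim.
The match spans [2:6] → 'krkr'.

'krkr'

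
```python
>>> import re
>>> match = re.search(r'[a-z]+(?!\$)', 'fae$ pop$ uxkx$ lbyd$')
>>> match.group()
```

A negative assertion filters positions out without eating any characters.
`re.search` tries every starting position until one works.
The match spans [0:2] → 'fa'.

'fa'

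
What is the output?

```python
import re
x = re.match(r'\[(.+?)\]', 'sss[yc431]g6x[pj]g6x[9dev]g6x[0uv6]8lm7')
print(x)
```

None

`re.match` only tries the pattern at the start of the string.
Here position 0 doesn't satisfy it, so the call returns None.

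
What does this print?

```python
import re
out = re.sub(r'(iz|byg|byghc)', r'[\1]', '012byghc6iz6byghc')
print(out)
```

012[byg]hc6[iz]6[byg]hc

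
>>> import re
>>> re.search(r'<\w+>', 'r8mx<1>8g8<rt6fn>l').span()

The match spans [4:7] → '<1>'.

(4, 7)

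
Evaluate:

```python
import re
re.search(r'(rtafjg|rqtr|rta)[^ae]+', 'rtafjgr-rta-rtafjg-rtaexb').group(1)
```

'rtafjg'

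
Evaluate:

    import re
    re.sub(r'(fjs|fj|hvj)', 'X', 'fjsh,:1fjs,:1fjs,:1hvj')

'Xh,:1X,:1X,:1X'

Branches in `(...|...)` are attempted left-to-right; the first branch that allows the whole pattern to succeed is taken.
`sub` substitutes 'X' at each match site.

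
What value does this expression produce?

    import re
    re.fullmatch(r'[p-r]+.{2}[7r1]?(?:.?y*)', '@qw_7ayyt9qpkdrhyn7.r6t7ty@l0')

`fullmatch` succeeds only if the pattern covers the string from start to end.
Here the string isn't matched end-to-end, so the call returns None.

None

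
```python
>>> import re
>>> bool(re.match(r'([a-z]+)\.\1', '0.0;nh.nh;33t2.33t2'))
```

A backreference is literal: `\1` must see the identical characters the first group matched.
`match` is anchored at position 0; if the pattern doesn't fit there, it returns None.
Here the string doesn't start with a match, so the call returns None, and `bool(None)` is False.

False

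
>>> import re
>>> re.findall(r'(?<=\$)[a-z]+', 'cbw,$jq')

['jq']

Because the assertion is zero-width, the text it checks is not consumed and won't appear in the result.
Since nothing is captured, `findall` lists the 1 matched substring directly.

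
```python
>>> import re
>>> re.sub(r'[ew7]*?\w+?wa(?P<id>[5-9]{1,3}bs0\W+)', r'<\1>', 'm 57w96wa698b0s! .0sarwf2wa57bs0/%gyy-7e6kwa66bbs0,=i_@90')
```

This matches zero or more of one of [ew7] (lazy), then one or more of a word character (lazy), then the literal 'wa'; then 1 to 3 of a character in [5-9], then the literal 'bs0', then one or more of a non-word character (captured as 'id').
Matches: at [18:34] → '0sarwf2wa57bs0/%'.
`\1` in the replacement pulls in group 1's text for each match.

'm 57w96wa698b0s! .<57bs0/%>gyy-7e6kwa66bbs0,=i_@90'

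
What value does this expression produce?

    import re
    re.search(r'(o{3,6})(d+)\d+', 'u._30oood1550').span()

Pattern: 3 to 6 of a literal 'o' (captured); then one or more of a literal 'd' (captured); then one or more of a digit.
The match spans [5:13] → 'oood1550'.

(5, 13)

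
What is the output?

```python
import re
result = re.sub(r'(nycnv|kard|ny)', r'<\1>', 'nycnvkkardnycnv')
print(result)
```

Alternation tries branches left to right and keeps the first one that lets the overall match succeed at that position.
Each match is replaced using the text its own group 1 captured.

<nycnv>k<kard><nycnv>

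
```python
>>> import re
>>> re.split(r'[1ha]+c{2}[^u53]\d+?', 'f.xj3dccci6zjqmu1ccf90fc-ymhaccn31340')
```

['f.xj3dccci6zjqmu', '0fc-ym', '1340']

A `+?`/`*?`/`{m,n}?` starts at its minimum and grows only as far as needed for what follows to match.
Splitting on the pattern gives 3 pieces.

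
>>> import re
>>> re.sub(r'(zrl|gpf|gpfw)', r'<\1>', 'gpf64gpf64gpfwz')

'<gpf>64<gpf>64<gpf>wz'

The regex engine tests alternatives in the order written; an earlier branch that matches wins even if a later one would match more.
`\1` in the replacement pulls in group 1's text for each match.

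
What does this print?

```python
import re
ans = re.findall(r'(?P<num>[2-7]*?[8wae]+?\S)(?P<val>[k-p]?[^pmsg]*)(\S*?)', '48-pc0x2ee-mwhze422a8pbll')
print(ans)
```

[('48-', 'pc0x2ee-', ''), ('wh', 'ze422a8', '')]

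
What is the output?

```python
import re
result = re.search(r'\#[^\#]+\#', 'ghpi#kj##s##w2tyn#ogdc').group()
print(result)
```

#kj#

Unlike `match`, `search` isn't anchored — it looks for the pattern anywhere in the string.
The match spans [4:8] → '#kj#'.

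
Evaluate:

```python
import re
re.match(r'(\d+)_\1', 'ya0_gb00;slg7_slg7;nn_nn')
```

None

A backreference is literal: `\1` must see the identical characters the first group matched.
With `match`, the pattern is implicitly anchored at the beginning.
Here the pattern fails at index 0, so the call returns None.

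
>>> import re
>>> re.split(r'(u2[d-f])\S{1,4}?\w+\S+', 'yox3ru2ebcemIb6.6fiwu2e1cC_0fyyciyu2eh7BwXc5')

['yox3r', 'u2e', '']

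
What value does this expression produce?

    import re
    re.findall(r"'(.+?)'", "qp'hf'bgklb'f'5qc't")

The `?` after the quantifier makes it lazy — it takes as little as possible before letting the rest of the pattern try.
Scanning left to right: at [2:6] match "'hf'", group 1 = 'hf'; at [11:14] match "'f'", group 1 = 'f'.
One capturing group, so `findall` returns just the captured substring from each match — 2 in all.

['hf', 'f']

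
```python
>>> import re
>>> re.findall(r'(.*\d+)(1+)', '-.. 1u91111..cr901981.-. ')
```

[('-.. 1u91111..cr90198', '1')]

This matches zero or more of any character, then one or more of a digit (captured); then one or more of a literal '1' (captured).
Scanning left to right: at [0:21] match '-.. 1u91111..cr901981', groups = ('-.. 1u91111..cr90198', '1').
With 2 capturing groups, `findall` returns a 2-tuple per match.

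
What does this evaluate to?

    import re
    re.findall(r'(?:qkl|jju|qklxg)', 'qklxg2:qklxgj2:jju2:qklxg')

['qkl', 'qkl', 'jju', 'qkl']

Branches in `(...|...)` are attempted left-to-right; the first branch that allows the whole pattern to succeed is taken.
With no groups in the pattern, `findall` gives back each whole match — 4 here.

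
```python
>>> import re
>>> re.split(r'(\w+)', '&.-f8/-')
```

['&.-', 'f8', '/-']

The pattern matches one or more of a word character (captured).
Because the pattern has a capturing group, `split` also inserts each captured text between the pieces.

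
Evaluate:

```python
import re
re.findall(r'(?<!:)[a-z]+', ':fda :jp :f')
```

['da', 'p']

`(?!…)`/`(?<!…)` only lets a position through if the neighbouring text does NOT match; no characters are consumed.
No capturing groups, so `findall` returns the 2 full match strings.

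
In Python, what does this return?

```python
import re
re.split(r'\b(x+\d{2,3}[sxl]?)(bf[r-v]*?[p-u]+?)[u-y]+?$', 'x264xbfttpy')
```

Pattern: a word boundary (`\b`, zero-width); then one or more of the literal 'x', then 2 to 3 of a digit, then optionally one of [sxl] (captured); then the literal 'bf', then zero or more of a character in [r-v] (lazy), then one or more of a character in [p-u] (lazy) (captured); then one or more of a character in [u-y] (lazy); then anchored at the end.
With a capturing group present, the delimiter's captured portion is kept in the result list.

['', 'x264x', 'bfttp', '']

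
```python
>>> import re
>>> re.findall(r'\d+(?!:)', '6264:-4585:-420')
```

A negative assertion filters positions out without eating any characters.
`findall` yields the raw match text (3 of them) because the pattern has no groups.

['626', '458', '420']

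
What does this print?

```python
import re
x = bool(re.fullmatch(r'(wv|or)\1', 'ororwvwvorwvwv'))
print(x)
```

`fullmatch` succeeds only if the pattern covers the string from start to end.
Here there's no way to consume every character, so the call returns None, and `bool(None)` is False.

False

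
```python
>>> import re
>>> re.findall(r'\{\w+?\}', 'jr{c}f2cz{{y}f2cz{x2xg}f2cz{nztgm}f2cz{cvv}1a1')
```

['{c}', '{y}', '{x2xg}', '{nztgm}', '{cvv}']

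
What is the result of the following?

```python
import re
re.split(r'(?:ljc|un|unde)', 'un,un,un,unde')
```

Alternation tries branches left to right and keeps the first one that lets the overall match succeed at that position.
`split` removes every match and returns the 5 fragments in between.

['', ',', ',', ',', 'de']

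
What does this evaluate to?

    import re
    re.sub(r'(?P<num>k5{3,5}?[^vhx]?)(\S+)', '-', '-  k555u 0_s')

The pattern matches a literal 'k', then 3 to 5 of the literal '5' (lazy), then optionally any character except [vhx] (captured as 'num'); then one or more of a non-whitespace character (captured).
Each match is replaced by '-'.

'-  - 0_s'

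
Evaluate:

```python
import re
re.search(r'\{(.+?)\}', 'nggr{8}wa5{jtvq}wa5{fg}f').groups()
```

('8',)

A `+?`/`*?`/`{m,n}?` starts at its minimum and grows only as far as needed for what follows to match.
`search` walks the string left to right and returns the first match it finds.
The match spans [4:7] → '{8}'.
Captured: group 1 = '8'.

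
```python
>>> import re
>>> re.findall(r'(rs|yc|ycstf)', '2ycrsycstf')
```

['yc', 'rs', 'yc']

`|` is ordered: at each position the engine commits to the first alternative that works.
Walking the string: at [1:3] match 'yc', group 1 = 'yc'; at [3:5] match 'rs', group 1 = 'rs'; at [5:7] match 'yc', group 1 = 'yc'.
Because there's exactly one group, `findall` drops the full match and keeps group 1 from each hit.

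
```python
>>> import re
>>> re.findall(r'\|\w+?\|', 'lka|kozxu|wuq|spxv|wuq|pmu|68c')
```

Walking the string: at [3:10] → '|kozxu|'; at [13:19] → '|spxv|'; at [22:27] → '|pmu|'.
Since nothing is captured, `findall` lists the 3 matched substrings directly.

['|kozxu|', '|spxv|', '|pmu|']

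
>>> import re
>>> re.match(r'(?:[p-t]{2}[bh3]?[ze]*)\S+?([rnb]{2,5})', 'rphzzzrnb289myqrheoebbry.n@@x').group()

'rphzzzrnb'

`re.match` won't scan ahead — the pattern has to work from the very first character.
The match spans [0:9] → 'rphzzzrnb'.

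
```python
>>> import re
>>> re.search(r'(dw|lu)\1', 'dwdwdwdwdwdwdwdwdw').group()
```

'dwdw'

`\1` is not a pattern — it's the concrete string captured by group 1, re-applied verbatim.
The match spans [0:4] → 'dwdw'.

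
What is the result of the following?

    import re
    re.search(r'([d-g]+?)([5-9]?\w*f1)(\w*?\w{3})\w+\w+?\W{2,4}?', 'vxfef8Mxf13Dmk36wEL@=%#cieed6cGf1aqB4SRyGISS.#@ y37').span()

Pattern: one or more of a character in [d-g] (lazy) (captured); then optionally a character in [5-9], then zero or more of a word character, then the literal 'f1' (captured); then zero or more of a word character (lazy), then exactly 3 of a word character (captured); then one or more of a word character, then one or more of a word character (lazy), then 2 to 4 of a non-word character (lazy).
Because the quantifier is non-greedy, it stops expanding at the earliest point where the rest of the pattern can succeed.
Unlike `match`, `search` isn't anchored — it looks for the pattern anywhere in the string.
The match spans [2:21] → 'fef8Mxf13Dmk36wEL@='.
Captured: group 1 = 'f', group 2 = 'ef8Mxf1', group 3 = '3Dm'.

(2, 21)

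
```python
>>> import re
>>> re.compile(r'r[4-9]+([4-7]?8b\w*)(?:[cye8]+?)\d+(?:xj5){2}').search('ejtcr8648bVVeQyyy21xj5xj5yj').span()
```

(4, 25)

Pattern: a literal 'r'; then one or more of a character in [4-9]; then optionally a character in [4-7], then the literal '8b', then zero or more of a word character (captured); then one or more of one of [cye8] (lazy) (non-capturing group); then one or more of a digit, then the literal 'xj5' repeated 2 times.
The match spans [4:25] → 'r8648bVVeQyyy21xj5xj5'.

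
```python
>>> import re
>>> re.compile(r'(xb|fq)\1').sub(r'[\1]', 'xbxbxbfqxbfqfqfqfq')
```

`\1` is not a pattern — it's the concrete string captured by group 1, re-applied verbatim.
Matches: at [0:4] → 'xbxb'; at [10:14] → 'fqfq'; at [14:18] → 'fqfq'.
The replacement refers to a captured group, so each match is rewritten using its own captured text.

'[xb]xbfqxb[fq][fq]'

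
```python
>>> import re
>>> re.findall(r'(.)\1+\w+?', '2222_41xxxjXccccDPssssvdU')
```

`\1` is not a pattern — it's the concrete string captured by group 1, re-applied verbatim.
Because there's exactly one group, `findall` drops the full match and keeps group 1 from each hit.

['2', 'x', 'c', 's']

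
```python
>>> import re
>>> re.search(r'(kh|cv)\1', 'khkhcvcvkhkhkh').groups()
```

('kh',)

After group 1 captures some text, `\1` only succeeds where that same text appears again.
`search` walks the string left to right and returns the first match it finds.
The match spans [0:4] → 'khkh'.
Captured: group 1 = 'kh'.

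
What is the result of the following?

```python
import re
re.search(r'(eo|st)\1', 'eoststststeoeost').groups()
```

('st',)

After group 1 captures some text, `\1` only succeeds where that same text appears again.
`search` walks the string left to right and returns the first match it finds.
The match spans [2:6] → 'stst'.
Captured: group 1 = 'st'.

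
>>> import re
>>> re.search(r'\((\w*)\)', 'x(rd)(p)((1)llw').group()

'(rd)'

The match spans [1:5] → '(rd)'.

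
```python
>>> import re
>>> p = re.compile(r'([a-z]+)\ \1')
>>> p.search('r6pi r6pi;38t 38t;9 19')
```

A backreference is literal: `\1` must see the identical characters the first group matched.
Here the pattern never matches, so the call returns None.

None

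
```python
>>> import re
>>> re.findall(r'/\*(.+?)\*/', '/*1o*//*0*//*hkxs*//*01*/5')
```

A `+?`/`*?`/`{m,n}?` starts at its minimum and grows only as far as needed for what follows to match.
Walking the string: at [0:6] match '/*1o*/', group 1 = '1o'; at [6:11] match '/*0*/', group 1 = '0'; at [11:19] match '/*hkxs*/', group 1 = 'hkxs'; at [19:25] match '/*01*/', group 1 = '01'.
With a single group, `findall` returns only what that group captured — 4 items.

['1o', '0', 'hkxs', '01']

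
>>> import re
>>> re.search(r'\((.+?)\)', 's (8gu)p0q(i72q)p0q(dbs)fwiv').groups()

('8gu',)

A non-greedy quantifier consumes as few characters as it can — just enough that the remainder of the pattern still matches from where it stops; whatever follows it matches normally.
`re.search` tries every starting position until one works.
The match spans [2:7] → '(8gu)'.
Captured: group 1 = '8gu'.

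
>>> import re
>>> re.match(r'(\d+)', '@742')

None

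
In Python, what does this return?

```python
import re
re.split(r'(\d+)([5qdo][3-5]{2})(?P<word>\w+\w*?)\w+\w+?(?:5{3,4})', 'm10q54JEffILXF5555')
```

Pattern: one or more of a digit (captured); then one of [5qdo], then exactly 2 of a character in [3-5] (captured); then one or more of a word character, then zero or more of a word character (lazy) (captured as 'word'); then one or more of a word character; then one or more of a word character (lazy); then 3 to 4 of a literal '5' (non-capturing group).
Matches to split on: at [1:18] → '10q54JEffILXF5555'.
Because the pattern has a capturing group, `split` also inserts each captured text between the pieces.

['m', '10', 'q54', 'JEffILX', '']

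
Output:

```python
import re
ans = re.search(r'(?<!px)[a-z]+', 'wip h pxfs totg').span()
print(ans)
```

A negative assertion filters positions out without eating any characters.
Unlike `match`, `search` isn't anchored — it looks for the pattern anywhere in the string.
The match spans [0:3] → 'wip'.

(0, 3)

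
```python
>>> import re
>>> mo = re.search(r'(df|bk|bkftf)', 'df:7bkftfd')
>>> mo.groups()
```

('df',)

Unlike `match`, `search` isn't anchored — it looks for the pattern anywhere in the string.
The match spans [0:2] → 'df'.
Captured: group 1 = 'df'.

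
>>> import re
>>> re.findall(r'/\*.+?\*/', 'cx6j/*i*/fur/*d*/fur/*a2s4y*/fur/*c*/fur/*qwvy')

['/*i*/', '/*d*/', '/*a2s4y*/', '/*c*/']

A `+?`/`*?`/`{m,n}?` starts at its minimum and grows only as far as needed for what follows to match.
Scanning left to right: at [4:9] → '/*i*/'; at [12:17] → '/*d*/'; at [20:29] → '/*a2s4y*/'; at [32:37] → '/*c*/'.
Since nothing is captured, `findall` lists the 4 matched substrings directly.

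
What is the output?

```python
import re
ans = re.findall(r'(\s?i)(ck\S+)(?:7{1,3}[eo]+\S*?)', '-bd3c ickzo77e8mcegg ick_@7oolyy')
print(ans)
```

[(' i', 'ckzo7'), (' i', 'ck_@')]

Pattern: optionally whitespace, then the literal 'i' (captured); then the literal 'ck', then one or more of a non-whitespace character (captured); then 1 to 3 of a literal '7', then one or more of one of [eo], then zero or more of a non-whitespace character (lazy) (non-capturing group).
With 2 capturing groups, `findall` returns a 2-tuple per match.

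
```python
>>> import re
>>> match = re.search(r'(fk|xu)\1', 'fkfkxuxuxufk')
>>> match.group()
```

The backreference `\1` re-matches whatever the first group consumed, character for character.
The match spans [0:4] → 'fkfk'.

'fkfk'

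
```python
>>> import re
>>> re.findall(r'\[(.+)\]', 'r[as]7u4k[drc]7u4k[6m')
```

Walking the string: at [1:14] match '[as]7u4k[drc]', group 1 = 'as]7u4k[drc'.
`findall` collects group 1 from the one match (1 total).

['as]7u4k[drc']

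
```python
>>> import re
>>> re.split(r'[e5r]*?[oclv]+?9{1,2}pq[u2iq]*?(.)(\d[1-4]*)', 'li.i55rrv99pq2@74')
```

`re.split` interleaves the captured-group text with the surrounding fragments.

['li.i', '@', '74', '']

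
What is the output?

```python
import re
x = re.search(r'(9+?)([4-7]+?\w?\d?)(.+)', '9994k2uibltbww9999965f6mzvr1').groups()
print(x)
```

('999', '4k2', 'uibltbww9999965f6mzvr1')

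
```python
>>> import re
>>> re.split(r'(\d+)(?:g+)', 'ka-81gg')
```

This matches one or more of a digit (captured); then one or more of a literal 'g' (non-capturing group).
Matches to split on: at [3:7] → '81gg'.
With a capturing group present, the delimiter's captured portion is kept in the result list.

['ka-', '81', '']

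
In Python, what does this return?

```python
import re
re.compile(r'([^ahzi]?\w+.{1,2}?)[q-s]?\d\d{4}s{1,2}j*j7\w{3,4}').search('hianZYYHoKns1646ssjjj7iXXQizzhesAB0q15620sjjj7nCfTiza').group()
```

Pattern: optionally any character except [ahzi], then one or more of a word character, then 1 to 2 of any character (lazy) (captured); then optionally a character in [q-s], then a digit; then exactly 4 of a digit, then 1 to 2 of a literal 's', then zero or more of the literal 'j'; then the literal 'j7', then 3 to 4 of a word character.
`re.search` scans for the first position where the pattern succeeds.
The match spans [0:50] → 'hianZYYHoKns1646ssjjj7iXXQizzhesAB0q15620sjjj7nCfT'.
Captured: group 1 = 'hianZYYHoKns1646ssjjj7iXXQizzhesAB0q'.

'hianZYYHoKns1646ssjjj7iXXQizzhesAB0q15620sjjj7nCfT'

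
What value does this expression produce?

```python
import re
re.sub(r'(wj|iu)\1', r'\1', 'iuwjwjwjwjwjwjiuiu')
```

'iuwjwjwjiu'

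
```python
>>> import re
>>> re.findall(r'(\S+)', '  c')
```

['c']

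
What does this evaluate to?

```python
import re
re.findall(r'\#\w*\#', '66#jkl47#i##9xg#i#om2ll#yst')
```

`findall` yields the raw match text (3 of them) because the pattern has no groups.

['#jkl47#', '##', '#i#']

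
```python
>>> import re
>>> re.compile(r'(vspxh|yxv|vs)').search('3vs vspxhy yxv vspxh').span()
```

(1, 3)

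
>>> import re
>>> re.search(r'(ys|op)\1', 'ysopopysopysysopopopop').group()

A backreference is literal: `\1` must see the identical characters the first group matched.
`search` walks the string left to right and returns the first match it finds.
The match spans [2:6] → 'opop'.
Captured: group 1 = 'op'.

'opop'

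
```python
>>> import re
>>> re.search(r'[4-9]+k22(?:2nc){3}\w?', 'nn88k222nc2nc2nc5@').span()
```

(2, 17)

The pattern matches one or more of a character in [4-9], then the literal 'k22'; then the literal '2nc' repeated 3 times, then optionally a word character.
The match spans [2:17] → '88k222nc2nc2nc5'.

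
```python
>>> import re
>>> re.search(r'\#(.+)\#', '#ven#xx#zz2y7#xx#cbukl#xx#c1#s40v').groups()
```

The match spans [0:29] → '#ven#xx#zz2y7#xx#cbukl#xx#c1#'.
Captured: group 1 = 'ven#xx#zz2y7#xx#cbukl#xx#c1'.

('ven#xx#zz2y7#xx#cbukl#xx#c1',)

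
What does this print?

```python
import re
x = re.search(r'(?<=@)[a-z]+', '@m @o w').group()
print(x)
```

The `(?=…)`/`(?<=…)` assertion just peeks at neighbouring text; it doesn't advance the match position.
`re.search` tries every starting position until one works.
The match spans [1:2] → 'm'.

m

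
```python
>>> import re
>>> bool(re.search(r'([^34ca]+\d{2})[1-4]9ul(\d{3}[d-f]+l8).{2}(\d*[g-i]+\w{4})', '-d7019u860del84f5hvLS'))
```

This matches one or more of any character except [34ca], then exactly 2 of a digit (captured); then a character in [1-4], then the literal '9ul'; then exactly 3 of a digit, then one or more of a character in [d-f], then the literal 'l8' (captured); then exactly 2 of any character; then zero or more of a digit, then one or more of a character in [g-i], then exactly 4 of a word character (captured).
Here the pattern never matches, so the call returns None, and `bool(None)` is False.

False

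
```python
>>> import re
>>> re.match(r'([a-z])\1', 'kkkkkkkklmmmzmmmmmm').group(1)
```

The match spans [0:2] → 'kk'.
Captured: group 1 = 'k'.

'k'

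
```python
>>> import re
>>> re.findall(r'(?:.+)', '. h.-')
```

['. h.-']

Pattern: one or more of any character (non-capturing group).
With no groups in the pattern, `findall` gives back each whole match — 1 here.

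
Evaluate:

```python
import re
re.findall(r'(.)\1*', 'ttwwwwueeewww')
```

`\1` has to match the exact text group 1 already captured.
Walking the string: at [0:2] match 'tt', group 1 = 't'; at [2:6] match 'wwww', group 1 = 'w'; at [6:7] match 'u', group 1 = 'u'; at [7:10] match 'eee', group 1 = 'e'; at [10:13] match 'www', group 1 = 'w'.
`findall` collects group 1 from each match (5 total).

['t', 'w', 'u', 'e', 'w']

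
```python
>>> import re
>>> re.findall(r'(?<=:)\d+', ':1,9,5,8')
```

Because the assertion is zero-width, the text it checks is not consumed and won't appear in the result.
Scanning left to right: at [1:2] → '1'.
Since nothing is captured, `findall` lists the 1 matched substring directly.

['1']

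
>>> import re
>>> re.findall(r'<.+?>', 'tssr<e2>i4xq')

['<e2>']

Scanning left to right: at [4:8] → '<e2>'.
Since nothing is captured, `findall` lists the 1 matched substring directly.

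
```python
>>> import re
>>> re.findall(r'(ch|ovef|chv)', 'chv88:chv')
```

['ch', 'ch']

Alternation tries branches left to right and keeps the first one that lets the overall match succeed at that position.
Walking the string: at [0:2] match 'ch', group 1 = 'ch'; at [6:8] match 'ch', group 1 = 'ch'.
`findall` collects group 1 from each match (2 total).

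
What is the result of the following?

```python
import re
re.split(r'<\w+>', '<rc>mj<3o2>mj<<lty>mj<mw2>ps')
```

Each match becomes a cut point; 5 segments remain.

['', 'mj', 'mj<', 'mj', 'ps']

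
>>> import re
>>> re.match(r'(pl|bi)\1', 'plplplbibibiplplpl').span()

(0, 4)

`re.match` won't scan ahead — the pattern has to work from the very first character.
The match spans [0:4] → 'plpl'.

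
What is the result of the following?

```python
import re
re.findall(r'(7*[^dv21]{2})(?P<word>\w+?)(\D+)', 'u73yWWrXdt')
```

[('u7', '3', 'yWWrXdt')]

The pattern matches zero or more of the literal '7', then exactly 2 of any character except [dv21] (captured); then one or more of a word character (lazy) (captured as 'word'); then one or more of a non-digit (captured).
3 groups means the one result is a tuple of 3 captured strings — 1 here.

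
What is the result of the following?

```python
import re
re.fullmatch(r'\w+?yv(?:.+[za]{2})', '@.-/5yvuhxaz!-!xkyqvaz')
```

None

For `fullmatch`, every character of the input must be accounted for by the pattern.
Here the pattern can't cover the whole string, so the call returns None.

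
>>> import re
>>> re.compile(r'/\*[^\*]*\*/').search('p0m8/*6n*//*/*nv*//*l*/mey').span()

(4, 10)

`re.search` tries every starting position until one works.
The match spans [4:10] → '/*6n*/'.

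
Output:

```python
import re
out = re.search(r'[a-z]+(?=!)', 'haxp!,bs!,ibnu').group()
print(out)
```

The lookaround is zero-width — it requires the adjacent text to match without consuming it, so the asserted text isn't part of the match.
The match spans [0:4] → 'haxp'.

haxp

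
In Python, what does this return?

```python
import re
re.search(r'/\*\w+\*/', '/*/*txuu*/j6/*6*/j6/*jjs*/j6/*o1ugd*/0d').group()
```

'/*txuu*/'

The match spans [2:10] → '/*txuu*/'.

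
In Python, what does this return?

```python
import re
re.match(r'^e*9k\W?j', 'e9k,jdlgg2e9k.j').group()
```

'e9k,j'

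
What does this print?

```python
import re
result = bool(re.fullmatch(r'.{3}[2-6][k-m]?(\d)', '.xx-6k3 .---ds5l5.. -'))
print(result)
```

False

`fullmatch` succeeds only if the pattern covers the string from start to end.
Here there's no way to consume every character, so the call returns None, and `bool(None)` is False.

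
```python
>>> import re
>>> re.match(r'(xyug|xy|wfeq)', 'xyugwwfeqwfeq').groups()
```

('xyug',)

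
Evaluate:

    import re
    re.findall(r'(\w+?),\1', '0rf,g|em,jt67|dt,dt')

The backreference `\1` re-matches whatever the first group consumed, character for character.
One capturing group, so `findall` returns just the captured substring from the one match — 1 in all.

['dt']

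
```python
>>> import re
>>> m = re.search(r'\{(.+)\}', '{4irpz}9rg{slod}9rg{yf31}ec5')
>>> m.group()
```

Unlike `match`, `search` isn't anchored — it looks for the pattern anywhere in the string.
The match spans [0:25] → '{4irpz}9rg{slod}9rg{yf31}'.
Captured: group 1 = '4irpz}9rg{slod}9rg{yf31'.

'{4irpz}9rg{slod}9rg{yf31}'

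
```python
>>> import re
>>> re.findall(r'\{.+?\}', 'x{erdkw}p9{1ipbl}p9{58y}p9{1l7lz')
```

['{erdkw}', '{1ipbl}', '{58y}']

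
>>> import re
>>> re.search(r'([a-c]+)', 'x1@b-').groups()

('b',)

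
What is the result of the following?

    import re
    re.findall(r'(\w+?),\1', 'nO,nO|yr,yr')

['nO', 'yr']

`\1` has to match the exact text group 1 already captured.
With a single group, `findall` returns only what that group captured — 2 items.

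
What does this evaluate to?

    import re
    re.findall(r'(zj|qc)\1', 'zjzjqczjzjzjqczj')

`\1` has to match the exact text group 1 already captured.
With a single group, `findall` returns only what that group captured — 2 items.

['zj', 'zj']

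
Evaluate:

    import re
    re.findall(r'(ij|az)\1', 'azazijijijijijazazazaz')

['az', 'ij', 'ij', 'az', 'az']

The backreference `\1` re-matches whatever the first group consumed, character for character.
Matches: at [0:4] match 'azaz', group 1 = 'az'; at [4:8] match 'ijij', group 1 = 'ij'; at [8:12] match 'ijij', group 1 = 'ij'; at [14:18] match 'azaz', group 1 = 'az'; at [18:22] match 'azaz', group 1 = 'az'.
With a single group, `findall` returns only what that group captured — 5 items.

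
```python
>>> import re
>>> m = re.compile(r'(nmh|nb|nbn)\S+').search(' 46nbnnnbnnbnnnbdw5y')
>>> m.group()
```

'nbnnnbnnbnnnbdw5y'

`re.search` scans for the first position where the pattern succeeds.
The match spans [3:20] → 'nbnnnbnnbnnnbdw5y'.
Captured: group 1 = 'nb'.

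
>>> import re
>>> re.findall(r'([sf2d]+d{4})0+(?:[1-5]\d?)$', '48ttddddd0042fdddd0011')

['2fdddd']

One capturing group, so `findall` returns just the captured substring from the one match — 1 in all.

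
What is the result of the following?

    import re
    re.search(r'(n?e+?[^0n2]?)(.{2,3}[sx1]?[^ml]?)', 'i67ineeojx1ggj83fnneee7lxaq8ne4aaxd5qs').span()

(4, 12)

Pattern: optionally the literal 'n', then one or more of the literal 'e' (lazy), then optionally any character except [0n2] (captured); then 2 to 3 of any character, then optionally one of [sx1], then optionally any character except [ml] (captured).
The match spans [4:12] → 'neeojx1g'.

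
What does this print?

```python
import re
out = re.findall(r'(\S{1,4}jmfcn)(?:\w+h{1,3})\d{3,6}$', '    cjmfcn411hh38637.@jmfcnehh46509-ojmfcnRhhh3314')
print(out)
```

Pattern: 1 to 4 of a non-whitespace character, then the literal 'jm', then the literal 'fcn' (captured); then one or more of a word character, then 1 to 3 of a literal 'h' (non-capturing group); then 3 to 6 of a digit; then anchored at the end.
Scanning left to right: at [33:50] match '09-ojmfcnRhhh3314', group 1 = '09-ojmfcn'.
One capturing group, so `findall` returns just the captured substring from the one match — 1 in all.

['09-ojmfcn']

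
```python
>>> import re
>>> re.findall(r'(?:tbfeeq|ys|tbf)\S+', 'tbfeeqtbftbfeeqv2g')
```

No capturing groups, so `findall` returns the 1 full match string.

['tbfeeqtbftbfeeqv2g']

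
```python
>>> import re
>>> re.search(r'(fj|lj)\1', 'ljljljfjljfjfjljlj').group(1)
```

The match spans [0:4] → 'ljlj'.
Captured: group 1 = 'lj'.

'lj'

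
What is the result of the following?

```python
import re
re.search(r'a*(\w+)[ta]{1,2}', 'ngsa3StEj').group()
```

'ngsa3St'

This matches zero or more of a literal 'a'; then one or more of a word character (captured); then 1 to 2 of one of [ta].
The match spans [0:7] → 'ngsa3St'.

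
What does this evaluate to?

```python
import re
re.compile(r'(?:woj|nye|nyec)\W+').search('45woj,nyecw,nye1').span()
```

(2, 6)

The match spans [2:6] → 'woj,'.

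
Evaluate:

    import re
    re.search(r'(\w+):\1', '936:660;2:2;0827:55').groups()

('6',)

After group 1 captures some text, `\1` only succeeds where that same text appears again.
`re.search` tries every starting position until one works.
The match spans [2:5] → '6:6'.
Captured: group 1 = '6'.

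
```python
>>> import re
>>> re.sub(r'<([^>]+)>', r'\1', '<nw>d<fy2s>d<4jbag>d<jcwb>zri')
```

'nwdfy2sd4jbagdjcwbzri'

Matches: at [0:4] → '<nw>'; at [5:11] → '<fy2s>'; at [12:19] → '<4jbag>'; at [20:26] → '<jcwb>'.
`\1` in the replacement pulls in group 1's text for each match.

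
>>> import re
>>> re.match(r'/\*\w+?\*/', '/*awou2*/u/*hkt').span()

`match` is anchored at position 0; if the pattern doesn't fit there, it returns None.
The match spans [0:9] → '/*awou2*/'.

(0, 9)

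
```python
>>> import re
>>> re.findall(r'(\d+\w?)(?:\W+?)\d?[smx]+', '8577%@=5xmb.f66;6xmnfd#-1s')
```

['8577', '66']

This matches one or more of a digit, then optionally a word character (captured); then one or more of a non-word character (lazy) (non-capturing group); then optionally a digit, then one or more of one of [smx].
Walking the string: at [0:10] match '8577%@=5xm', group 1 = '8577'; at [13:19] match '66;6xm', group 1 = '66'.
`findall` collects group 1 from each match (2 total).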